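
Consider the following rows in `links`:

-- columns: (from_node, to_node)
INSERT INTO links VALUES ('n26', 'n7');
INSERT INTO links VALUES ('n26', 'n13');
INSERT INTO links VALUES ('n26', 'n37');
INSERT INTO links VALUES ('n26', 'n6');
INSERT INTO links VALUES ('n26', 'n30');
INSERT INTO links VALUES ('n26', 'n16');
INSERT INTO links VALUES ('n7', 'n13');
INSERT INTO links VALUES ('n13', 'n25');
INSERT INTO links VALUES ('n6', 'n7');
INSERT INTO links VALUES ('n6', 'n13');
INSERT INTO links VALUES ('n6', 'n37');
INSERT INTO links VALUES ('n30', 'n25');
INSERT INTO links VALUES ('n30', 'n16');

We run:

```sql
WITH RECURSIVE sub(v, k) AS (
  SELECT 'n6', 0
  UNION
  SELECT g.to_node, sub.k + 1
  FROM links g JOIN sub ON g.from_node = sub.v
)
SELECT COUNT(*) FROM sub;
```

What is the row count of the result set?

Base: (n6, k=0).
Iteration 1: edges from {n6} -> (n13, k=1), (n37, k=1), (n7, k=1).
Iteration 2: edges from {n13,n37,n7} -> (n13, k=2), (n25, k=2).
Iteration 3: edges from {n13,n25} -> (n25, k=3).
Iteration 4: no outgoing edges from {n25}; recursion stops.
Total rows emitted: 7.

7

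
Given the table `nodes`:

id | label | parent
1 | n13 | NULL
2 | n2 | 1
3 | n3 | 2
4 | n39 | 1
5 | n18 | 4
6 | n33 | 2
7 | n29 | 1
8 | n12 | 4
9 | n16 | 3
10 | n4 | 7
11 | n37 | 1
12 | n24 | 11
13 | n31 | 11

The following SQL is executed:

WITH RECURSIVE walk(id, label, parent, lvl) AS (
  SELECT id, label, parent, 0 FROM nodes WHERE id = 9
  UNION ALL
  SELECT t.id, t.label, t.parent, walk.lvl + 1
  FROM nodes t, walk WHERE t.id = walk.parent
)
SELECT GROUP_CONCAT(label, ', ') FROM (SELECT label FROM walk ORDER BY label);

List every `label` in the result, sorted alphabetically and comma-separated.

n13, n16, n2, n3

Base: id=9 (n16), parent=3, lvl 0.
Iteration 1: join on id=3 -> n3 (id 3, parent=2, lvl 1).
Iteration 2: join on id=2 -> n2 (id 2, parent=1, lvl 2).
Iteration 3: join on id=1 -> n13 (id 1, parent=NULL, lvl 3).
Iteration 4: parent is NULL; no match; recursion stops.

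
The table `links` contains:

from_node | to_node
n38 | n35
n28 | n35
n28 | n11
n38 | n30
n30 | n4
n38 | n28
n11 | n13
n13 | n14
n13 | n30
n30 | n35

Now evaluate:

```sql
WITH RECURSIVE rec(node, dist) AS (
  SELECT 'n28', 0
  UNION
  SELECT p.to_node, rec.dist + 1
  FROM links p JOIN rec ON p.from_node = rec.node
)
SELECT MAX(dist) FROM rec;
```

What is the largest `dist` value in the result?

Base: (n28, dist=0).
Iteration 1: edges from {n28} -> (n11, dist=1), (n35, dist=1).
Iteration 2: edges from {n11,n35} -> (n13, dist=2).
Iteration 3: edges from {n13} -> (n14, dist=3), (n30, dist=3).
Iteration 4: edges from {n14,n30} -> (n35, dist=4), (n4, dist=4).
Iteration 5: no outgoing edges from {n35,n4}; recursion stops.
dist values: 0, 1, 1, 2, 3, 3, 4, 4; the maximum is 4.

4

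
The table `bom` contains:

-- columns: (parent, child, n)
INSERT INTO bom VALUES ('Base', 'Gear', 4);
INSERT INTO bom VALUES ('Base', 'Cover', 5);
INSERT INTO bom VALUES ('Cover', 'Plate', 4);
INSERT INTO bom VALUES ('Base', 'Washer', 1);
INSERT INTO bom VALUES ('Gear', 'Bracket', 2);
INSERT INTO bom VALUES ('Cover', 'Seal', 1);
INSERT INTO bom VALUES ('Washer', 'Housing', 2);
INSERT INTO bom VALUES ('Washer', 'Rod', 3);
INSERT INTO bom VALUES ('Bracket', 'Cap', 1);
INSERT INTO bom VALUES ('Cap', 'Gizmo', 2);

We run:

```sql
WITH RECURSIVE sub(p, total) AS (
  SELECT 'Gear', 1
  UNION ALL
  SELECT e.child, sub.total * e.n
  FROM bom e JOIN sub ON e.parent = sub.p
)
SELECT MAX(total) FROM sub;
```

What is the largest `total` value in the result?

4

Base: (Gear, total=1).
Iteration 1: components of {Gear} -> Bracket = 1*2 = 2.
Iteration 2: components of {Bracket} -> Cap = 2*1 = 2.
Iteration 3: components of {Cap} -> Gizmo = 2*2 = 4.
Iteration 4: no further components; recursion stops.
total values: 1, 2, 2, 4; the maximum is 4.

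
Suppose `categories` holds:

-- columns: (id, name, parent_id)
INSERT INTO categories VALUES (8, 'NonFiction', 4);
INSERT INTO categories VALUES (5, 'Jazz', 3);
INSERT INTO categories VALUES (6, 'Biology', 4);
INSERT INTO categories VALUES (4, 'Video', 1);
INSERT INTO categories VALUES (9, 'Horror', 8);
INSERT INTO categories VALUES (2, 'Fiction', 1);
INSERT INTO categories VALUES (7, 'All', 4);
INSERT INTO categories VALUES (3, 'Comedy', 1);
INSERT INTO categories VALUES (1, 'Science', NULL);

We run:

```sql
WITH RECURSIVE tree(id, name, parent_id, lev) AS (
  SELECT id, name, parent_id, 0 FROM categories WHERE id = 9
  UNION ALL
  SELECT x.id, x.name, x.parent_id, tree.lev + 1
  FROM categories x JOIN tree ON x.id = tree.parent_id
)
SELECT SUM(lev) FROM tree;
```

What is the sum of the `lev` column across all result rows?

Base: id=9 (Horror), parent_id=8, lev 0.
Iteration 1: join on id=8 -> NonFiction (id 8, parent_id=4, lev 1).
Iteration 2: join on id=4 -> Video (id 4, parent_id=1, lev 2).
Iteration 3: join on id=1 -> Science (id 1, parent_id=NULL, lev 3).
Iteration 4: parent_id is NULL; no match; recursion stops.
SUM(lev) = 0 + 1 + 2 + 3 = 6.

6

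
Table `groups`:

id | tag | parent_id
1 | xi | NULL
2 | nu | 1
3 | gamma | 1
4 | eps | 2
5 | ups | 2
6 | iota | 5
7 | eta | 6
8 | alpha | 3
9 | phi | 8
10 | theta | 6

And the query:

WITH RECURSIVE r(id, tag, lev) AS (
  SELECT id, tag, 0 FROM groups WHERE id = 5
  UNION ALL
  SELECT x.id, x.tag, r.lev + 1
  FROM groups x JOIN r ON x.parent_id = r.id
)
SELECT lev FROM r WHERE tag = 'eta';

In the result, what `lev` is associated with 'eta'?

2

Base: id=5 (ups) at lev 0.
Iteration 1: rows with parent_id in {5} -> iota (id 6, lev 1).
Iteration 2: rows with parent_id in {6} -> eta (id 7, lev 2), theta (id 10, lev 2).
Iteration 3: no rows with parent_id in {7,10}; recursion stops.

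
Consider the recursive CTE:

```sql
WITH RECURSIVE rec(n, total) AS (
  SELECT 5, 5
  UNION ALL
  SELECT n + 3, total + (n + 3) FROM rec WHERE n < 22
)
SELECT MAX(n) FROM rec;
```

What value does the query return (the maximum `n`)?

Base: n=5, total=5.
Iteration 1: 5 < 22 holds -> n = 5 + 3 = 8, total = 5 + 8 = 13.
Iteration 2: 8 < 22 holds -> n = 8 + 3 = 11, total = 13 + 11 = 24.
Iteration 3: 11 < 22 holds -> n = 11 + 3 = 14, total = 24 + 14 = 38.
Iteration 4: 14 < 22 holds -> n = 14 + 3 = 17, total = 38 + 17 = 55.
Iteration 5: 17 < 22 holds -> n = 17 + 3 = 20, total = 55 + 20 = 75.
Iteration 6: 20 < 22 holds -> n = 20 + 3 = 23, total = 75 + 23 = 98.
Iteration 7: 23 < 22 fails; recursion stops.
n values: 5, 8, 11, 14, 17, 20, 23; the maximum is 23.

23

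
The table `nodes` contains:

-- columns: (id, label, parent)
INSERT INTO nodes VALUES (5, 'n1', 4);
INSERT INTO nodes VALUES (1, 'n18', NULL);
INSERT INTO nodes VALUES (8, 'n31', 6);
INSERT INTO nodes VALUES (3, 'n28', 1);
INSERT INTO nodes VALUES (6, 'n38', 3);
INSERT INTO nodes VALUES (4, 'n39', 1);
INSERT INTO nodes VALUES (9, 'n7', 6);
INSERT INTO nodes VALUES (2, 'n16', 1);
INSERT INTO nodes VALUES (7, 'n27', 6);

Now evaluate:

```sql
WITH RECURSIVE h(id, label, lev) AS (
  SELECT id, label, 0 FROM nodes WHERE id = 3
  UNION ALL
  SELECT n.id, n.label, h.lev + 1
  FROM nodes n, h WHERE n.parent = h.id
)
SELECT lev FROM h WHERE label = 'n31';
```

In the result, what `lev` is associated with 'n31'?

2

Base: id=3 (n28) at lev 0.
Iteration 1: rows with parent in {3} -> n38 (id 6, lev 1).
Iteration 2: rows with parent in {6} -> n27 (id 7, lev 2), n31 (id 8, lev 2), n7 (id 9, lev 2).
Iteration 3: no rows with parent in {7,8,9}; recursion stops.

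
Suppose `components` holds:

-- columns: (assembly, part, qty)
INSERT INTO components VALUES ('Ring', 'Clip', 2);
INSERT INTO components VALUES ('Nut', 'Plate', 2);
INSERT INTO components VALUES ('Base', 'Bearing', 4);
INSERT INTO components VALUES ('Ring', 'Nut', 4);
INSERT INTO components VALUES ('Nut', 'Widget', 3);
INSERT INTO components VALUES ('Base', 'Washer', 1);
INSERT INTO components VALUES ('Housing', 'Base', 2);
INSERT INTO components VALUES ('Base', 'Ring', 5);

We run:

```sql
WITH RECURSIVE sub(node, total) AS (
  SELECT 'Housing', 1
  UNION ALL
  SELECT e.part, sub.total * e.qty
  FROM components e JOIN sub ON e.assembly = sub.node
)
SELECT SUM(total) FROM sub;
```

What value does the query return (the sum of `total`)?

Base: (Housing, total=1).
Iteration 1: components of {Housing} -> Base = 1*2 = 2.
Iteration 2: components of {Base} -> Bearing = 2*4 = 8, Ring = 2*5 = 10, Washer = 2*1 = 2.
Iteration 3: components of {Bearing,Ring,Washer} -> Clip = 10*2 = 20, Nut = 10*4 = 40.
Iteration 4: components of {Clip,Nut} -> Plate = 40*2 = 80, Widget = 40*3 = 120.
Iteration 5: no further components; recursion stops.
SUM(total) = 1 + 2 + 10 + 2 + 8 + 40 + 20 + 120 + 80 = 283.

283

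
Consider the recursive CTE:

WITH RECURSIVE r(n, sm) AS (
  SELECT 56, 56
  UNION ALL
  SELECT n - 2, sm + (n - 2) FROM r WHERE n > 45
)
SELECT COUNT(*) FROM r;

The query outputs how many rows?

Base: n=56, sm=56.
Iteration 1: 56 > 45 holds -> n = 56 - 2 = 54, sm = 56 + 54 = 110.
Iteration 2: 54 > 45 holds -> n = 54 - 2 = 52, sm = 110 + 52 = 162.
Iteration 3: 52 > 45 holds -> n = 52 - 2 = 50, sm = 162 + 50 = 212.
Iteration 4: 50 > 45 holds -> n = 50 - 2 = 48, sm = 212 + 48 = 260.
Iteration 5: 48 > 45 holds -> n = 48 - 2 = 46, sm = 260 + 46 = 306.
Iteration 6: 46 > 45 holds -> n = 46 - 2 = 44, sm = 306 + 44 = 350.
Iteration 7: 44 > 45 fails; recursion stops.
Total rows emitted: 7.

7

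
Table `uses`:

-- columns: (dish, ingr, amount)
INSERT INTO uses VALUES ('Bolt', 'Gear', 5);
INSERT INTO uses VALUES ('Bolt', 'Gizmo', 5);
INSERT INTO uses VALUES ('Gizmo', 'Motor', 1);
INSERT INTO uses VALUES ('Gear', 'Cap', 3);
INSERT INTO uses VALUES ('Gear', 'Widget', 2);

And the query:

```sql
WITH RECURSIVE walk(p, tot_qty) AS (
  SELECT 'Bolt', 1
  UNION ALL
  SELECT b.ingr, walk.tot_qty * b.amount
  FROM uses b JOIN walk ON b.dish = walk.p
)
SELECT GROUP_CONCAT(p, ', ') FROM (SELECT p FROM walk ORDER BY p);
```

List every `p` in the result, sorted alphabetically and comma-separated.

Base: (Bolt, tot_qty=1).
Iteration 1: components of {Bolt} -> Gear = 1*5 = 5, Gizmo = 1*5 = 5.
Iteration 2: components of {Gear,Gizmo} -> Cap = 5*3 = 15, Motor = 5*1 = 5, Widget = 5*2 = 10.
Iteration 3: no further components; recursion stops.

Bolt, Cap, Gear, Gizmo, Motor, Widget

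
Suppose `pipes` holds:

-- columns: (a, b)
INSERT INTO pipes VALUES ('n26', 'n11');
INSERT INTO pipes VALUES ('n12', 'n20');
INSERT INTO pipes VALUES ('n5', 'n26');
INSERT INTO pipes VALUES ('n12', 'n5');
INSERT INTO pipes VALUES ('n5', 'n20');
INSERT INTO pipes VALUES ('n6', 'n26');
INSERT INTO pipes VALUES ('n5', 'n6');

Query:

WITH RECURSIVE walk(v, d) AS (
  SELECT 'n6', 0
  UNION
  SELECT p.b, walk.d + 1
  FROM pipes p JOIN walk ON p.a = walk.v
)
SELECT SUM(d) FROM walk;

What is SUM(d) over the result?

3

Base: (n6, d=0).
Iteration 1: edges from {n6} -> (n26, d=1).
Iteration 2: edges from {n26} -> (n11, d=2).
Iteration 3: no outgoing edges from {n11}; recursion stops.
SUM(d) = 0 + 1 + 2 = 3.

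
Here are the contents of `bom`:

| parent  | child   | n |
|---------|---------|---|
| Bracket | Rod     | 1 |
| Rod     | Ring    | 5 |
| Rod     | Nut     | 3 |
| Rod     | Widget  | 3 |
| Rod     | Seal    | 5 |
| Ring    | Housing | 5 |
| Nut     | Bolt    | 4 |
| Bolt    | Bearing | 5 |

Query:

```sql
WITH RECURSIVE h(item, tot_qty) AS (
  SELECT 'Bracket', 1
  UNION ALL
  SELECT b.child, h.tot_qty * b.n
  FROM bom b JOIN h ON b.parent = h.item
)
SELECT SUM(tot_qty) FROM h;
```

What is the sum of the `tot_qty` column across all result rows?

Base: (Bracket, tot_qty=1).
Iteration 1: components of {Bracket} -> Rod = 1*1 = 1.
Iteration 2: components of {Rod} -> Nut = 1*3 = 3, Ring = 1*5 = 5, Seal = 1*5 = 5, Widget = 1*3 = 3.
Iteration 3: components of {Nut,Ring,Seal,Widget} -> Bolt = 3*4 = 12, Housing = 5*5 = 25.
Iteration 4: components of {Bolt,Housing} -> Bearing = 12*5 = 60.
Iteration 5: no further components; recursion stops.
SUM(tot_qty) = 1 + 1 + 5 + 3 + 3 + 5 + 25 + 12 + 60 = 115.

115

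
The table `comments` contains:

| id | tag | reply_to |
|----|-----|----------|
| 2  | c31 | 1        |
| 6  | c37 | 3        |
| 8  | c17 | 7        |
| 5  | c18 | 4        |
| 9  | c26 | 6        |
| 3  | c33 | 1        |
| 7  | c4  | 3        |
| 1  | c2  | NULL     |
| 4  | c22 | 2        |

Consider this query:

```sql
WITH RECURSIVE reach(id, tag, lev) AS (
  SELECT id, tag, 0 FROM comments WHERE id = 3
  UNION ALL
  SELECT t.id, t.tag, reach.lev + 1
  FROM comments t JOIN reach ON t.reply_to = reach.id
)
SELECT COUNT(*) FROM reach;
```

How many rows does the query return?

Base: id=3 (c33) at lev 0.
Iteration 1: rows with reply_to in {3} -> c37 (id 6, lev 1), c4 (id 7, lev 1).
Iteration 2: rows with reply_to in {6,7} -> c17 (id 8, lev 2), c26 (id 9, lev 2).
Iteration 3: no rows with reply_to in {8,9}; recursion stops.
Total rows emitted: 5.

5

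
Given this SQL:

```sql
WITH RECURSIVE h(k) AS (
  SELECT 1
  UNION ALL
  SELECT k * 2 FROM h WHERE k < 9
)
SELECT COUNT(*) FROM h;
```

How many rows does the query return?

5

Base: k=1.
Iteration 1: 1 < 9 holds -> k = 1 * 2 = 2.
Iteration 2: 2 < 9 holds -> k = 2 * 2 = 4.
Iteration 3: 4 < 9 holds -> k = 4 * 2 = 8.
Iteration 4: 8 < 9 holds -> k = 8 * 2 = 16.
Iteration 5: 16 < 9 fails; recursion stops.
Total rows emitted: 5.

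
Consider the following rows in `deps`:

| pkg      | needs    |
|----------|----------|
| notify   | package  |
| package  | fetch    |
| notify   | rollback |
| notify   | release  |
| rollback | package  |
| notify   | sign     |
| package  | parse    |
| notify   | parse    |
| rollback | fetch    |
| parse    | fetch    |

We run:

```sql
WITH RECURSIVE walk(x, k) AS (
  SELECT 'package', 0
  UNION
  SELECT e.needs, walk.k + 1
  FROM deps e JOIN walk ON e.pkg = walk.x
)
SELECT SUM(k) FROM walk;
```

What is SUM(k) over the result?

Base: (package, k=0).
Iteration 1: edges from {package} -> (fetch, k=1), (parse, k=1).
Iteration 2: edges from {fetch,parse} -> (fetch, k=2).
Iteration 3: no outgoing edges from {fetch}; recursion stops.
SUM(k) = 0 + 1 + 1 + 2 = 4.

4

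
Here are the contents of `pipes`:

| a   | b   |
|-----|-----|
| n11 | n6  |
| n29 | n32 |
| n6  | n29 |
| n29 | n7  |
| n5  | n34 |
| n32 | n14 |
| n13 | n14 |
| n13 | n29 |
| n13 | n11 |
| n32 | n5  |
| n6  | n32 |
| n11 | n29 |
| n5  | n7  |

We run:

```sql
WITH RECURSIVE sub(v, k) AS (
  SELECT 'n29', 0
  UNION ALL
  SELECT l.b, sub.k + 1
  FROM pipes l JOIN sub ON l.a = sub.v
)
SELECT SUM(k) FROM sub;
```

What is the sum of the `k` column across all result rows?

12

Base: (n29, k=0).
Iteration 1: edges from {n29} -> (n32, k=1), (n7, k=1).
Iteration 2: edges from {n32,n7} -> (n14, k=2), (n5, k=2).
Iteration 3: edges from {n14,n5} -> (n34, k=3), (n7, k=3).
Iteration 4: no outgoing edges from {n34,n7}; recursion stops.
SUM(k) = 0 + 1 + 1 + 2 + 2 + 3 + 3 = 12.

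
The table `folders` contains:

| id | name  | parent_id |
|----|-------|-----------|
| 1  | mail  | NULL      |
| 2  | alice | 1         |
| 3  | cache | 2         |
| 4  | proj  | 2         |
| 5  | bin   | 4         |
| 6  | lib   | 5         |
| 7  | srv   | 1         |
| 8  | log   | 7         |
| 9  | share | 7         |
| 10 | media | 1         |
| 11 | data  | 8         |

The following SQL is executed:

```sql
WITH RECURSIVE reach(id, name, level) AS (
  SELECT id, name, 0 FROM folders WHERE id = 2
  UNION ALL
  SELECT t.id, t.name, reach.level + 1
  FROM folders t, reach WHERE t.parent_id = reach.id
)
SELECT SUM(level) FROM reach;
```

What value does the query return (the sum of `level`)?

Base: id=2 (alice) at level 0.
Iteration 1: rows with parent_id in {2} -> cache (id 3, level 1), proj (id 4, level 1).
Iteration 2: rows with parent_id in {3,4} -> bin (id 5, level 2).
Iteration 3: rows with parent_id in {5} -> lib (id 6, level 3).
Iteration 4: no rows with parent_id in {6}; recursion stops.
SUM(level) = 0 + 1 + 1 + 2 + 3 = 7.

7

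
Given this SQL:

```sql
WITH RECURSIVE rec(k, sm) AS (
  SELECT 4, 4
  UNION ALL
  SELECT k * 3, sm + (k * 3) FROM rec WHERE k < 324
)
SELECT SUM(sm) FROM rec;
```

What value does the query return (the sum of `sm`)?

Base: k=4, sm=4.
Iteration 1: 4 < 324 holds -> k = 4 * 3 = 12, sm = 4 + 12 = 16.
Iteration 2: 12 < 324 holds -> k = 12 * 3 = 36, sm = 16 + 36 = 52.
Iteration 3: 36 < 324 holds -> k = 36 * 3 = 108, sm = 52 + 108 = 160.
Iteration 4: 108 < 324 holds -> k = 108 * 3 = 324, sm = 160 + 324 = 484.
Iteration 5: 324 < 324 fails; recursion stops.
SUM(sm) = 4 + 16 + 52 + 160 + 484 = 716.

716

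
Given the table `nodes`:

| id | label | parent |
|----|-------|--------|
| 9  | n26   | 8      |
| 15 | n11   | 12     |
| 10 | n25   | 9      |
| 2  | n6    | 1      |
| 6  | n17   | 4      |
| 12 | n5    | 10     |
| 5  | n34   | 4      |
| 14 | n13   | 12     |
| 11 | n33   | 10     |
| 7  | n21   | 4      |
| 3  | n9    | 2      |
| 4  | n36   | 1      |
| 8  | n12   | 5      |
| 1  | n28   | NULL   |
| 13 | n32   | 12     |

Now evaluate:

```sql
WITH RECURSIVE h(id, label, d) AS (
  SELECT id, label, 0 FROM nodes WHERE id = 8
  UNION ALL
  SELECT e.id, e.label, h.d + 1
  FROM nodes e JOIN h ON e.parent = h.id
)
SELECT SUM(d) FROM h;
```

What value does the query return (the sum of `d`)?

21

Base: id=8 (n12) at d 0.
Iteration 1: rows with parent in {8} -> n26 (id 9, d 1).
Iteration 2: rows with parent in {9} -> n25 (id 10, d 2).
Iteration 3: rows with parent in {10} -> n33 (id 11, d 3), n5 (id 12, d 3).
Iteration 4: rows with parent in {11,12} -> n32 (id 13, d 4), n13 (id 14, d 4), n11 (id 15, d 4).
Iteration 5: no rows with parent in {13,14,15}; recursion stops.
SUM(d) = 0 + 1 + 2 + 3 + 3 + 4 + 4 + 4 = 21.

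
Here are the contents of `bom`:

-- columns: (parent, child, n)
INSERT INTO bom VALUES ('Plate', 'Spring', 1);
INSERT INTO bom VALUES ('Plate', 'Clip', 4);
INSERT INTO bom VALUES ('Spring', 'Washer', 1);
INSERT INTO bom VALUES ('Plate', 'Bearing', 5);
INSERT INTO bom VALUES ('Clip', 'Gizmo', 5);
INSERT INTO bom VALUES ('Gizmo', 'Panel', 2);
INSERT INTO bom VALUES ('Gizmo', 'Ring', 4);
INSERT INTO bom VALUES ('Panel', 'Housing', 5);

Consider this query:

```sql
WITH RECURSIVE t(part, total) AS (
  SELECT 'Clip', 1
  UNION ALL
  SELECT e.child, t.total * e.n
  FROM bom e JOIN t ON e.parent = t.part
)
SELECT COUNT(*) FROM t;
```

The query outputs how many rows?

Base: (Clip, total=1).
Iteration 1: components of {Clip} -> Gizmo = 1*5 = 5.
Iteration 2: components of {Gizmo} -> Panel = 5*2 = 10, Ring = 5*4 = 20.
Iteration 3: components of {Panel,Ring} -> Housing = 10*5 = 50.
Iteration 4: no further components; recursion stops.
Total rows emitted: 5.

5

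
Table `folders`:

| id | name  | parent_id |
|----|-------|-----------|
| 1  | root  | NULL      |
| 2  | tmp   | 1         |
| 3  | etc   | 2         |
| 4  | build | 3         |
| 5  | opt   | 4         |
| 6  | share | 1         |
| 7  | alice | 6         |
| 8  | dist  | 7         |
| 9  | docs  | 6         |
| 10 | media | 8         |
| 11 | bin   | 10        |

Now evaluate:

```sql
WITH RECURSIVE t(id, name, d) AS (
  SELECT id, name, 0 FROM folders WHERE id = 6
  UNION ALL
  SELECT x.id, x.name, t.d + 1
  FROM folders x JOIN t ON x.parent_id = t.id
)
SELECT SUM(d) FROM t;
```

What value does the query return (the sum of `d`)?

Base: id=6 (share) at d 0.
Iteration 1: rows with parent_id in {6} -> alice (id 7, d 1), docs (id 9, d 1).
Iteration 2: rows with parent_id in {7,9} -> dist (id 8, d 2).
Iteration 3: rows with parent_id in {8} -> media (id 10, d 3).
Iteration 4: rows with parent_id in {10} -> bin (id 11, d 4).
Iteration 5: no rows with parent_id in {11}; recursion stops.
SUM(d) = 0 + 1 + 1 + 2 + 3 + 4 = 11.

11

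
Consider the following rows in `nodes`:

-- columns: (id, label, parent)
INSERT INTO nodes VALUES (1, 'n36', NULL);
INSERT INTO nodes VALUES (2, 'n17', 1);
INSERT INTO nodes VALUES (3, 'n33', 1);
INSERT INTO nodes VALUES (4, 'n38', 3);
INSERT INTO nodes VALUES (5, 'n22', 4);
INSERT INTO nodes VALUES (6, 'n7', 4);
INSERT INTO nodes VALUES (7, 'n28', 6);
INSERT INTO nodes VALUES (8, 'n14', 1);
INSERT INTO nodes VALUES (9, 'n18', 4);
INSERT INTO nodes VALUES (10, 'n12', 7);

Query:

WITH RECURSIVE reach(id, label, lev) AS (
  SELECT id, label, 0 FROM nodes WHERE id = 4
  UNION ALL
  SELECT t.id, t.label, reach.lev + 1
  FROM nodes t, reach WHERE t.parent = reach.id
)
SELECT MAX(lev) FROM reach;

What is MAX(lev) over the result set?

Base: id=4 (n38) at lev 0.
Iteration 1: rows with parent in {4} -> n22 (id 5, lev 1), n7 (id 6, lev 1), n18 (id 9, lev 1).
Iteration 2: rows with parent in {5,6,9} -> n28 (id 7, lev 2).
Iteration 3: rows with parent in {7} -> n12 (id 10, lev 3).
Iteration 4: no rows with parent in {10}; recursion stops.
lev values: 0, 1, 1, 1, 2, 3; the maximum is 3.

3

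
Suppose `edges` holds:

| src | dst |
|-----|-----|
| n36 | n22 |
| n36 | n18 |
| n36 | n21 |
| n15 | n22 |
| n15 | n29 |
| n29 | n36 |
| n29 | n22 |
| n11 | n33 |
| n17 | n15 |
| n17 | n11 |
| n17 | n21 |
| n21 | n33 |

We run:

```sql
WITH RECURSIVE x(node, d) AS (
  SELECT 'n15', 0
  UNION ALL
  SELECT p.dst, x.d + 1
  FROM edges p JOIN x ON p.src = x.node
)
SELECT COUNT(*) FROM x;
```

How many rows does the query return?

9

Base: (n15, d=0).
Iteration 1: edges from {n15} -> (n22, d=1), (n29, d=1).
Iteration 2: edges from {n22,n29} -> (n22, d=2), (n36, d=2).
Iteration 3: edges from {n22,n36} -> (n18, d=3), (n21, d=3), (n22, d=3).
Iteration 4: edges from {n18,n21,n22} -> (n33, d=4).
Iteration 5: no outgoing edges from {n33}; recursion stops.
Total rows emitted: 9.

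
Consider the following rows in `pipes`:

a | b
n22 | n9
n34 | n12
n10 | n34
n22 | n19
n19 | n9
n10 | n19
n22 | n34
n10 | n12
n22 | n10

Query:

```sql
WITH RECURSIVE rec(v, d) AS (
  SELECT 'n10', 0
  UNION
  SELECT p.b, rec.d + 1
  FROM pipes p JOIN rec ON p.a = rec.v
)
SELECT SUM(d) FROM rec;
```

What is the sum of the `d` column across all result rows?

7

Base: (n10, d=0).
Iteration 1: edges from {n10} -> (n12, d=1), (n19, d=1), (n34, d=1).
Iteration 2: edges from {n12,n19,n34} -> (n12, d=2), (n9, d=2).
Iteration 3: no outgoing edges from {n12,n9}; recursion stops.
SUM(d) = 0 + 1 + 1 + 1 + 2 + 2 = 7.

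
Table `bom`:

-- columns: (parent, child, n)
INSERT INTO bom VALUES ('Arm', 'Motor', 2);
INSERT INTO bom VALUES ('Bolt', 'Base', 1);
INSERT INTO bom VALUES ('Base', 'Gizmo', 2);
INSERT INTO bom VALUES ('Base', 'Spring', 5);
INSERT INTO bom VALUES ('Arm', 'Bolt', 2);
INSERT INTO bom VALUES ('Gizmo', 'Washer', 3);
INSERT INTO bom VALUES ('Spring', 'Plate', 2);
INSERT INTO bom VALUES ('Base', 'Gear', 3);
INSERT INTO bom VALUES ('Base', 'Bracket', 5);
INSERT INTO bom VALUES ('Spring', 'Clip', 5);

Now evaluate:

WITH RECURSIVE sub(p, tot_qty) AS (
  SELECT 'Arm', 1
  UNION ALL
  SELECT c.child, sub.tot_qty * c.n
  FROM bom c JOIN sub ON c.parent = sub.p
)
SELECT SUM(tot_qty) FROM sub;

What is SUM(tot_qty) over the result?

Base: (Arm, tot_qty=1).
Iteration 1: components of {Arm} -> Bolt = 1*2 = 2, Motor = 1*2 = 2.
Iteration 2: components of {Bolt,Motor} -> Base = 2*1 = 2.
Iteration 3: components of {Base} -> Bracket = 2*5 = 10, Gear = 2*3 = 6, Gizmo = 2*2 = 4, Spring = 2*5 = 10.
Iteration 4: components of {Bracket,Gear,Gizmo,Spring} -> Clip = 10*5 = 50, Plate = 10*2 = 20, Washer = 4*3 = 12.
Iteration 5: no further components; recursion stops.
SUM(tot_qty) = 1 + 2 + 2 + 2 + 4 + 6 + 10 + 10 + 12 + 20 + 50 = 119.

119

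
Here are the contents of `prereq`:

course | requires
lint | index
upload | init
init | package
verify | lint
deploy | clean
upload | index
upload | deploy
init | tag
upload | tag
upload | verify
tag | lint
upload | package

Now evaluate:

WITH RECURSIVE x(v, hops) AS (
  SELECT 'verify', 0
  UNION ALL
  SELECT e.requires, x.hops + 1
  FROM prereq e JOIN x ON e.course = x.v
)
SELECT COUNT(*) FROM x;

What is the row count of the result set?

Base: (verify, hops=0).
Iteration 1: edges from {verify} -> (lint, hops=1).
Iteration 2: edges from {lint} -> (index, hops=2).
Iteration 3: no outgoing edges from {index}; recursion stops.
Total rows emitted: 3.

3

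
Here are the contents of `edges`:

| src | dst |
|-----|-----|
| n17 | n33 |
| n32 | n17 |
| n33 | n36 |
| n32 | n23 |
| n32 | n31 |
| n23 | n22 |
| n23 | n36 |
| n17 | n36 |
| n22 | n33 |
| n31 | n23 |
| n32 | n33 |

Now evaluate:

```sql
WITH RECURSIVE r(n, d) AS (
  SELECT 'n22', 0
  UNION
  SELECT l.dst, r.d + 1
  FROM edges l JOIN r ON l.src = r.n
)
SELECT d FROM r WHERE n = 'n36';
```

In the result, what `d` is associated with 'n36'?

2

Base: (n22, d=0).
Iteration 1: edges from {n22} -> (n33, d=1).
Iteration 2: edges from {n33} -> (n36, d=2).
Iteration 3: no outgoing edges from {n36}; recursion stops.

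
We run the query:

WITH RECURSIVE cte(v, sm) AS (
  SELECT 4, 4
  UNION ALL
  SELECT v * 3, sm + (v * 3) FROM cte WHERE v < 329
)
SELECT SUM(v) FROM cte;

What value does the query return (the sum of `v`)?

1456

Base: v=4, sm=4.
Iteration 1: 4 < 329 holds -> v = 4 * 3 = 12, sm = 4 + 12 = 16.
Iteration 2: 12 < 329 holds -> v = 12 * 3 = 36, sm = 16 + 36 = 52.
Iteration 3: 36 < 329 holds -> v = 36 * 3 = 108, sm = 52 + 108 = 160.
Iteration 4: 108 < 329 holds -> v = 108 * 3 = 324, sm = 160 + 324 = 484.
Iteration 5: 324 < 329 holds -> v = 324 * 3 = 972, sm = 484 + 972 = 1456.
Iteration 6: 972 < 329 fails; recursion stops.
SUM(v) = 4 + 12 + 36 + 108 + 324 + 972 = 1456.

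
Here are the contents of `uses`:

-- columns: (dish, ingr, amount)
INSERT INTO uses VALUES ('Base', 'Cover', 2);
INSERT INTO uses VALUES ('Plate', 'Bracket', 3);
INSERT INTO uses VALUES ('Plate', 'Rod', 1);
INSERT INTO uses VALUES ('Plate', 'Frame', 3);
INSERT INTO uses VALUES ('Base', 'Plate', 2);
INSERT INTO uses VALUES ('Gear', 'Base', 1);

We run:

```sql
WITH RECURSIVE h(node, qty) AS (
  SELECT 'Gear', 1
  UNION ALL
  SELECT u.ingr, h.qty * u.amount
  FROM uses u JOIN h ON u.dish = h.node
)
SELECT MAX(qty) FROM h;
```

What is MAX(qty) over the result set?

6

Base: (Gear, qty=1).
Iteration 1: components of {Gear} -> Base = 1*1 = 1.
Iteration 2: components of {Base} -> Cover = 1*2 = 2, Plate = 1*2 = 2.
Iteration 3: components of {Cover,Plate} -> Bracket = 2*3 = 6, Frame = 2*3 = 6, Rod = 2*1 = 2.
Iteration 4: no further components; recursion stops.
qty values: 1, 1, 2, 2, 6, 2, 6; the maximum is 6.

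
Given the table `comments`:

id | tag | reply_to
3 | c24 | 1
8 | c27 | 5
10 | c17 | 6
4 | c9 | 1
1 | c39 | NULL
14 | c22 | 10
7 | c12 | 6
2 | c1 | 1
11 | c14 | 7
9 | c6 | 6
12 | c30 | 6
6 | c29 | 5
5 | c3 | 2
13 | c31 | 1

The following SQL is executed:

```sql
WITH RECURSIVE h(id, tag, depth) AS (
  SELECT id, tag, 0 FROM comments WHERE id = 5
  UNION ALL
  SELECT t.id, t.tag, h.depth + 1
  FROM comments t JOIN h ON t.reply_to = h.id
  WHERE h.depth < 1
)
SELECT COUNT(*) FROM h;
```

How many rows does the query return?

3

Base: id=5 (c3) at depth 0.
Iteration 1: rows with reply_to in {5} -> c29 (id 6, depth 1), c27 (id 8, depth 1).
Iteration 2: depth < 1 fails for all current rows; recursion stops.
Total rows emitted: 3.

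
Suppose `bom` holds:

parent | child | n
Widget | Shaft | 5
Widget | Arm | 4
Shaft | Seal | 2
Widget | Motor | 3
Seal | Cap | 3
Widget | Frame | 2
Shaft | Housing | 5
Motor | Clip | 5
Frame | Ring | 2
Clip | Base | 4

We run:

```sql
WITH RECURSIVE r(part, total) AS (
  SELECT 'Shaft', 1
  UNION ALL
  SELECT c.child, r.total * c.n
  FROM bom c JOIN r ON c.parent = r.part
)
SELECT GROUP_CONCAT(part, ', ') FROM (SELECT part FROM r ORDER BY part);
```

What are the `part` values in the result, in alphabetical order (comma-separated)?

Cap, Housing, Seal, Shaft

Base: (Shaft, total=1).
Iteration 1: components of {Shaft} -> Housing = 1*5 = 5, Seal = 1*2 = 2.
Iteration 2: components of {Housing,Seal} -> Cap = 2*3 = 6.
Iteration 3: no further components; recursion stops.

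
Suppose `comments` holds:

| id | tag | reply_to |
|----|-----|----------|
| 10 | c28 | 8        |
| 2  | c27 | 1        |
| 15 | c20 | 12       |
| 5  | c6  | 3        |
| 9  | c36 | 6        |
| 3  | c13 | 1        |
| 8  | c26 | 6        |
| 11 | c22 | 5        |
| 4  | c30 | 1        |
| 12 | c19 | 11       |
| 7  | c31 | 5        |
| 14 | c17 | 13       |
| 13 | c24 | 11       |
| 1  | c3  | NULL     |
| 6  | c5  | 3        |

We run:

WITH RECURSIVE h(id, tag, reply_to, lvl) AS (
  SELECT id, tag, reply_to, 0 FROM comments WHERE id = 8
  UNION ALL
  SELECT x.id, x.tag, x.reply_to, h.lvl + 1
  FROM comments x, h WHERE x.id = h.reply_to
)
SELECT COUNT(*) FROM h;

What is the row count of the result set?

Base: id=8 (c26), reply_to=6, lvl 0.
Iteration 1: join on id=6 -> c5 (id 6, reply_to=3, lvl 1).
Iteration 2: join on id=3 -> c13 (id 3, reply_to=1, lvl 2).
Iteration 3: join on id=1 -> c3 (id 1, reply_to=NULL, lvl 3).
Iteration 4: reply_to is NULL; no match; recursion stops.
Total rows emitted: 4.

4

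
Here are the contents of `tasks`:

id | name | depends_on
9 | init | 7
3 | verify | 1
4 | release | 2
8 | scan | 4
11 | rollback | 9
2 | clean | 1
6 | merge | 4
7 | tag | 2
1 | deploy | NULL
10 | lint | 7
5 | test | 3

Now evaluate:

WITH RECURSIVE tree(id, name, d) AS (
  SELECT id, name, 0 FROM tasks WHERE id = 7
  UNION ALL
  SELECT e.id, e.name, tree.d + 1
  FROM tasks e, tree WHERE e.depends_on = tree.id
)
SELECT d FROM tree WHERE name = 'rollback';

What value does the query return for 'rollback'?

2

Base: id=7 (tag) at d 0.
Iteration 1: rows with depends_on in {7} -> init (id 9, d 1), lint (id 10, d 1).
Iteration 2: rows with depends_on in {9,10} -> rollback (id 11, d 2).
Iteration 3: no rows with depends_on in {11}; recursion stops.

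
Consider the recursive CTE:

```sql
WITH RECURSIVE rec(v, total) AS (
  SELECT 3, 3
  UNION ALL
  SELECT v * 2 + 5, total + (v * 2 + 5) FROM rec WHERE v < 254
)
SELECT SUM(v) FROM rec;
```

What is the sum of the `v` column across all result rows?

Base: v=3, total=3.
Iteration 1: 3 < 254 holds -> v = 3 * 2 + 5 = 11, total = 3 + 11 = 14.
Iteration 2: 11 < 254 holds -> v = 11 * 2 + 5 = 27, total = 14 + 27 = 41.
Iteration 3: 27 < 254 holds -> v = 27 * 2 + 5 = 59, total = 41 + 59 = 100.
Iteration 4: 59 < 254 holds -> v = 59 * 2 + 5 = 123, total = 100 + 123 = 223.
Iteration 5: 123 < 254 holds -> v = 123 * 2 + 5 = 251, total = 223 + 251 = 474.
Iteration 6: 251 < 254 holds -> v = 251 * 2 + 5 = 507, total = 474 + 507 = 981.
Iteration 7: 507 < 254 fails; recursion stops.
SUM(v) = 3 + 11 + 27 + 59 + 123 + 251 + 507 = 981.

981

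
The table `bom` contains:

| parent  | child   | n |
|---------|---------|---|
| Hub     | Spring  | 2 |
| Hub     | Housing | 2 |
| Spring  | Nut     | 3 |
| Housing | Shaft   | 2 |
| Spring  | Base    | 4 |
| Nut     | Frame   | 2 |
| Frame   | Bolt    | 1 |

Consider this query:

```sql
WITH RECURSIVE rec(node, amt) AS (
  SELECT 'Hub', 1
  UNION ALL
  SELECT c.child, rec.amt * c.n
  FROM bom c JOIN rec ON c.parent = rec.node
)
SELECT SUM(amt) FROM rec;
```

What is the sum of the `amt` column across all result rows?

Base: (Hub, amt=1).
Iteration 1: components of {Hub} -> Housing = 1*2 = 2, Spring = 1*2 = 2.
Iteration 2: components of {Housing,Spring} -> Base = 2*4 = 8, Nut = 2*3 = 6, Shaft = 2*2 = 4.
Iteration 3: components of {Base,Nut,Shaft} -> Frame = 6*2 = 12.
Iteration 4: components of {Frame} -> Bolt = 12*1 = 12.
Iteration 5: no further components; recursion stops.
SUM(amt) = 1 + 2 + 2 + 6 + 8 + 4 + 12 + 12 = 47.

47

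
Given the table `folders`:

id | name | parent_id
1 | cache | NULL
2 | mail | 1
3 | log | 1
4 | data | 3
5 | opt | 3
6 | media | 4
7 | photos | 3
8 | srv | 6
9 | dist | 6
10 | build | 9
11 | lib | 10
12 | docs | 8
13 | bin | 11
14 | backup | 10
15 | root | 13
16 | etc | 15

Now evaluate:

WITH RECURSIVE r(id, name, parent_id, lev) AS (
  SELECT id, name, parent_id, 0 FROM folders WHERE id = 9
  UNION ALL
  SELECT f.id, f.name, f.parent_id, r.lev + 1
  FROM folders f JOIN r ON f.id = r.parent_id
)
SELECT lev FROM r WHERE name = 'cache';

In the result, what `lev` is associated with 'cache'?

Base: id=9 (dist), parent_id=6, lev 0.
Iteration 1: join on id=6 -> media (id 6, parent_id=4, lev 1).
Iteration 2: join on id=4 -> data (id 4, parent_id=3, lev 2).
Iteration 3: join on id=3 -> log (id 3, parent_id=1, lev 3).
Iteration 4: join on id=1 -> cache (id 1, parent_id=NULL, lev 4).
Iteration 5: parent_id is NULL; no match; recursion stops.

4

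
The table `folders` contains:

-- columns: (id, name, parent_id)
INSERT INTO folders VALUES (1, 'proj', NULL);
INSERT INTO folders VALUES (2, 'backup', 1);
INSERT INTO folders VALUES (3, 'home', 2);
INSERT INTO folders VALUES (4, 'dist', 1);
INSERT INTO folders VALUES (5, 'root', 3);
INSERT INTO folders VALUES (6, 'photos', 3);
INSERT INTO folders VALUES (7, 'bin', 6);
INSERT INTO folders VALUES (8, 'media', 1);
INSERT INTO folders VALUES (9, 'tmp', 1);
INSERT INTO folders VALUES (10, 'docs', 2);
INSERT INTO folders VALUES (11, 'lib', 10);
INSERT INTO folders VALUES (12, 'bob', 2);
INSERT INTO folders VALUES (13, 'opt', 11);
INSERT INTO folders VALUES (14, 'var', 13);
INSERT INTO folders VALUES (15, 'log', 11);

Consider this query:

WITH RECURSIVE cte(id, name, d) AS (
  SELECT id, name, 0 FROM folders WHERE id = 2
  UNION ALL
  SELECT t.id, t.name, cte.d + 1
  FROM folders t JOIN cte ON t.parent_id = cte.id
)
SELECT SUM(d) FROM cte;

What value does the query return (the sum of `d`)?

Base: id=2 (backup) at d 0.
Iteration 1: rows with parent_id in {2} -> home (id 3, d 1), docs (id 10, d 1), bob (id 12, d 1).
Iteration 2: rows with parent_id in {3,10,12} -> root (id 5, d 2), photos (id 6, d 2), lib (id 11, d 2).
Iteration 3: rows with parent_id in {5,6,11} -> bin (id 7, d 3), opt (id 13, d 3), log (id 15, d 3).
Iteration 4: rows with parent_id in {7,13,15} -> var (id 14, d 4).
Iteration 5: no rows with parent_id in {14}; recursion stops.
SUM(d) = 0 + 1 + 1 + 1 + 2 + 2 + 2 + 3 + 3 + 3 + 4 = 22.

22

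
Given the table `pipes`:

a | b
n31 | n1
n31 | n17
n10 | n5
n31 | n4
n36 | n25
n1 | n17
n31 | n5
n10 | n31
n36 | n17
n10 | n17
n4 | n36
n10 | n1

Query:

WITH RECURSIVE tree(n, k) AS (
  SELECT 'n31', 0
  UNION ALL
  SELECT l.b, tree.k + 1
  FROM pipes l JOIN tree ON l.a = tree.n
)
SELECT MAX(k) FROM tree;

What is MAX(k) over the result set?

Base: (n31, k=0).
Iteration 1: edges from {n31} -> (n1, k=1), (n17, k=1), (n4, k=1), (n5, k=1).
Iteration 2: edges from {n1,n17,n4,n5} -> (n17, k=2), (n36, k=2).
Iteration 3: edges from {n17,n36} -> (n17, k=3), (n25, k=3).
Iteration 4: no outgoing edges from {n17,n25}; recursion stops.
k values: 0, 1, 1, 1, 1, 2, 2, 3, 3; the maximum is 3.

3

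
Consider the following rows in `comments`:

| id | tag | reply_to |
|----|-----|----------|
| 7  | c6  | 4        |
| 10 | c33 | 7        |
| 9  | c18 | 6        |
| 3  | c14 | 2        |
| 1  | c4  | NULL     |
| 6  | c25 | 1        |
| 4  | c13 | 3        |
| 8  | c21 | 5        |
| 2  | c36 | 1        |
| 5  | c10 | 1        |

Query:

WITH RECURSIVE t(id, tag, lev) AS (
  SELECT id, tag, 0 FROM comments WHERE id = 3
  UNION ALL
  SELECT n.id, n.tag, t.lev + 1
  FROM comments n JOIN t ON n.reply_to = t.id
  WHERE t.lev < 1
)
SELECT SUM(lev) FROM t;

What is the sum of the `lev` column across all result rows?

1

Base: id=3 (c14) at lev 0.
Iteration 1: rows with reply_to in {3} -> c13 (id 4, lev 1).
Iteration 2: lev < 1 fails for all current rows; recursion stops.
SUM(lev) = 0 + 1 = 1.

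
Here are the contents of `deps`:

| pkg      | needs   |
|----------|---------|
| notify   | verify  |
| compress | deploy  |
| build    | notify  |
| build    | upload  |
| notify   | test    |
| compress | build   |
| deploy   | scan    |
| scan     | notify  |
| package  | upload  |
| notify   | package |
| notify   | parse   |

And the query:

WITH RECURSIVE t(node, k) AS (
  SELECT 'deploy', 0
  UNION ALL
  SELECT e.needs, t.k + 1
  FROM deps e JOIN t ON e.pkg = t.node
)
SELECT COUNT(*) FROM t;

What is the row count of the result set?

8

Base: (deploy, k=0).
Iteration 1: edges from {deploy} -> (scan, k=1).
Iteration 2: edges from {scan} -> (notify, k=2).
Iteration 3: edges from {notify} -> (package, k=3), (parse, k=3), (test, k=3), (verify, k=3).
Iteration 4: edges from {package,parse,test,verify} -> (upload, k=4).
Iteration 5: no outgoing edges from {upload}; recursion stops.
Total rows emitted: 8.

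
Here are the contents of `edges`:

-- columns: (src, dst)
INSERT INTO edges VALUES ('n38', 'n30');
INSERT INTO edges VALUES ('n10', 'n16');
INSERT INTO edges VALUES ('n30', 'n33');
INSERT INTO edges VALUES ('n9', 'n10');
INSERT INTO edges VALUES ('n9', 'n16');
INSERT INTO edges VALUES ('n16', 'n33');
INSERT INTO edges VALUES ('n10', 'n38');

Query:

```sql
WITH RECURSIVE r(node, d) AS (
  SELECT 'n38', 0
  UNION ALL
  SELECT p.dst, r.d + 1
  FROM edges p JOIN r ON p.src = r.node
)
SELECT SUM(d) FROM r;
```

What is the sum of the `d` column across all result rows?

Base: (n38, d=0).
Iteration 1: edges from {n38} -> (n30, d=1).
Iteration 2: edges from {n30} -> (n33, d=2).
Iteration 3: no outgoing edges from {n33}; recursion stops.
SUM(d) = 0 + 1 + 2 = 3.

3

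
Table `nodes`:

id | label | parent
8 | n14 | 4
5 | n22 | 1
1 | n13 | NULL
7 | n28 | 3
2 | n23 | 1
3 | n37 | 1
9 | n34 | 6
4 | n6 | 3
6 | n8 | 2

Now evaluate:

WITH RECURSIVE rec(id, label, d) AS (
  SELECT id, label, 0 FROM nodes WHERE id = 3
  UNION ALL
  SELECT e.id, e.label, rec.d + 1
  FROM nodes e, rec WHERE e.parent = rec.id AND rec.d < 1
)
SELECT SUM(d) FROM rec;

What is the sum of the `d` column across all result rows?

2

Base: id=3 (n37) at d 0.
Iteration 1: rows with parent in {3} -> n6 (id 4, d 1), n28 (id 7, d 1).
Iteration 2: d < 1 fails for all current rows; recursion stops.
SUM(d) = 0 + 1 + 1 = 2.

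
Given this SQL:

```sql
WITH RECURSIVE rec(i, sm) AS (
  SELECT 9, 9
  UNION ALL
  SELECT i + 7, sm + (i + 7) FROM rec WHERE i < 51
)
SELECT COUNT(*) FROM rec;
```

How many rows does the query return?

Base: i=9, sm=9.
Iteration 1: 9 < 51 holds -> i = 9 + 7 = 16, sm = 9 + 16 = 25.
Iteration 2: 16 < 51 holds -> i = 16 + 7 = 23, sm = 25 + 23 = 48.
Iteration 3: 23 < 51 holds -> i = 23 + 7 = 30, sm = 48 + 30 = 78.
Iteration 4: 30 < 51 holds -> i = 30 + 7 = 37, sm = 78 + 37 = 115.
Iteration 5: 37 < 51 holds -> i = 37 + 7 = 44, sm = 115 + 44 = 159.
Iteration 6: 44 < 51 holds -> i = 44 + 7 = 51, sm = 159 + 51 = 210.
Iteration 7: 51 < 51 fails; recursion stops.
Total rows emitted: 7.

7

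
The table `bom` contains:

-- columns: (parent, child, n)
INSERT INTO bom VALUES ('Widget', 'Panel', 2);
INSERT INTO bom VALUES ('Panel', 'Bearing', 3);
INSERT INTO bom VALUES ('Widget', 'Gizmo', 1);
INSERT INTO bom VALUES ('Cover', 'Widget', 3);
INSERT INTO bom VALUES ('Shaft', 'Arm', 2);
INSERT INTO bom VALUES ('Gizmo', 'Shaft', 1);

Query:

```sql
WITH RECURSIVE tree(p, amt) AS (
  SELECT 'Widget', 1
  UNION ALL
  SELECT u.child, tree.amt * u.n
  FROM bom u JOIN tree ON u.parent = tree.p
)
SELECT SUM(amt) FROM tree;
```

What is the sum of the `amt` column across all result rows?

13

Base: (Widget, amt=1).
Iteration 1: components of {Widget} -> Gizmo = 1*1 = 1, Panel = 1*2 = 2.
Iteration 2: components of {Gizmo,Panel} -> Bearing = 2*3 = 6, Shaft = 1*1 = 1.
Iteration 3: components of {Bearing,Shaft} -> Arm = 1*2 = 2.
Iteration 4: no further components; recursion stops.
SUM(amt) = 1 + 2 + 1 + 6 + 1 + 2 = 13.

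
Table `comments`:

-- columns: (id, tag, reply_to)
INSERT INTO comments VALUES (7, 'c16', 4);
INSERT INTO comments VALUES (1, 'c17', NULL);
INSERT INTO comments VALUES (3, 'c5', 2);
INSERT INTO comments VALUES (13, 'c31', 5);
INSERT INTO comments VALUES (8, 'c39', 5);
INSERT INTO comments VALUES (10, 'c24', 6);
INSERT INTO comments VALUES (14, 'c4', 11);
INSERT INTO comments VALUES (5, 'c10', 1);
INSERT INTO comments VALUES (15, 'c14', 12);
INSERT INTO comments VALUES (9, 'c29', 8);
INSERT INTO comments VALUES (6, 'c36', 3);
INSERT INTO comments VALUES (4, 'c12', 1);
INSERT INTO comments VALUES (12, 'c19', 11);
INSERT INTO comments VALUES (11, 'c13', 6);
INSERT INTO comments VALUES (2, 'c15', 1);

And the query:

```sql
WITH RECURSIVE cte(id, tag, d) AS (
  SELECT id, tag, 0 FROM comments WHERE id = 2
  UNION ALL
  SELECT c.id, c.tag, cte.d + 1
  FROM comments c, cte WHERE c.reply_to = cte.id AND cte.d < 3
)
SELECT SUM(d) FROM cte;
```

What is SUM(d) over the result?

9

Base: id=2 (c15) at d 0.
Iteration 1: rows with reply_to in {2} -> c5 (id 3, d 1).
Iteration 2: rows with reply_to in {3} -> c36 (id 6, d 2).
Iteration 3: rows with reply_to in {6} -> c24 (id 10, d 3), c13 (id 11, d 3).
Iteration 4: d < 3 fails for all current rows; recursion stops.
SUM(d) = 0 + 1 + 2 + 3 + 3 = 9.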